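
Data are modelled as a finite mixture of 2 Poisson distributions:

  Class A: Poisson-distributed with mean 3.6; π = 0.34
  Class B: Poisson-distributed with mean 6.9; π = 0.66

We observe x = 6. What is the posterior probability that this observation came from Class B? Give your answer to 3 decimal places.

0.780

P(component k | x) = P(Z=k)·f_k(x) / marginal(x), where marginal(x) = Σ_j P(Z=j)·f_j(x).
Evaluate each component's likelihood at the observed value:
  L_A = e^(−3.6)·3.6^6/6! = 0.0826081
  L_B = e^(−6.9)·6.9^6/6! = 0.151053
Multiply by the mixture weights:
  P(Z=A)·L_A = 0.34 × 0.0826081 = 0.0280867
  P(Z=B)·L_B = 0.66 × 0.151053 = 0.0996952
Evidence: 0.0280867 + 0.0996952 = 0.127782
P(Class B | data) ≈ 0.780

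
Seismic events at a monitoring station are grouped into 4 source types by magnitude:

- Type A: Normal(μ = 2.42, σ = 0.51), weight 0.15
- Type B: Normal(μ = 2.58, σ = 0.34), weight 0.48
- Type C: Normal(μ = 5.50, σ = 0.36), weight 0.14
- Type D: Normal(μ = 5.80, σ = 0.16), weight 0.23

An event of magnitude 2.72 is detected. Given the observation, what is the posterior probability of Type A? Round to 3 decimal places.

The responsibility of component k is P(Z=k) f_k(x) divided by Σ_j P(Z=j) f_j(x).
Evaluate each component's likelihood at the observed value:
  f_A = 0.657964
  f_B = 1.07799
  f_C = 1.24603e-13
  f_D = 8.51463e-81
Multiply by the mixture weights:
  P(Z=A)·f_A = 0.15 × 0.657964 = 0.0986947
  P(Z=B)·f_B = 0.48 × 1.07799 = 0.517434
  P(Z=C)·f_C = 0.14 × 1.24603e-13 = 1.74444e-14
  P(Z=D)·f_D = 0.23 × 8.51463e-81 = 1.95836e-81
Normaliser: 0.0986947 + 0.517434 + 1.74444e-14 + 1.95836e-81 = 0.616129
P(Type A | data) ≈ 0.160

0.160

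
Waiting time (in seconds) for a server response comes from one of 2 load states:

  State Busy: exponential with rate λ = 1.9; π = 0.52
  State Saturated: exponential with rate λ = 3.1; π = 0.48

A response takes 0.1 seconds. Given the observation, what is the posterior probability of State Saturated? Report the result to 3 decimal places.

The responsibility of component k is π_k f_k(x) divided by Σ_j π_j f_j(x).
Exponential densities:
  p_Busy = 1.57122
  p_Saturated = 2.27369
Prior × likelihood for each component:
  π_Busy·p_Busy = 0.52 × 1.57122 = 0.817036
  π_Saturated·p_Saturated = 0.48 × 2.27369 = 1.09137
Marginal: 0.817036 + 1.09137 = 1.9084
P(State Saturated | data) ≈ 0.572

0.572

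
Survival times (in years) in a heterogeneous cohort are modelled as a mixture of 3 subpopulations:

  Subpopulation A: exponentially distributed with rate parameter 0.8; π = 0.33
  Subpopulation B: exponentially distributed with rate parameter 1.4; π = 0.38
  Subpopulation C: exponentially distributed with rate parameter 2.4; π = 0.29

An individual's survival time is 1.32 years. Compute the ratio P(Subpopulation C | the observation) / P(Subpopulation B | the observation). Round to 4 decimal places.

0.3495

Posterior odds = (P(Z=i) f_i(x)) / (P(Z=j) f_j(x)); the normalising sum cancels.
Exponential densities:
  L_A = 0.8·e^(−0.8·1.32) = 0.8·e^(−1.0560) = 0.278276
  L_B = 1.4·e^(−1.4·1.32) = 1.4·e^(−1.8480) = 0.220573
  L_C = 2.4·e^(−2.4·1.32) = 2.4·e^(−3.1680) = 0.10101
0.029293 / 0.0838176 ≈ 0.3495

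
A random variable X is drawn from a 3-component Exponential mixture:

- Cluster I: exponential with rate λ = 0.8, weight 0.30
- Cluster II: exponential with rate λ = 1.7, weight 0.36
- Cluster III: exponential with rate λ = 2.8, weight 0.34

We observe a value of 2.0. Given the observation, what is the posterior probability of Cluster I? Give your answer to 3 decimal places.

By Bayes' theorem, P(k | x) = w_k f_k(x) / Σ_j w_j f_j(x).
Exponential densities:
  f_I = 0.8·e^(−0.8·2.0) = 0.8·e^(−1.6000) = 0.161517
  f_II = 1.7·e^(−1.7·2.0) = 1.7·e^(−3.4000) = 0.0567346
  f_III = 2.8·e^(−2.8·2.0) = 2.8·e^(−5.6000) = 0.010354
Prior × likelihood for each component:
  w_I·f_I = 0.30 × 0.161517 = 0.0484552
  w_II·f_II = 0.36 × 0.0567346 = 0.0204244
  w_III·f_III = 0.34 × 0.010354 = 0.00352037
Sum: 0.0484552 + 0.0204244 + 0.00352037 = 0.0724
P(Cluster I | 2.0) ≈ 0.669

0.669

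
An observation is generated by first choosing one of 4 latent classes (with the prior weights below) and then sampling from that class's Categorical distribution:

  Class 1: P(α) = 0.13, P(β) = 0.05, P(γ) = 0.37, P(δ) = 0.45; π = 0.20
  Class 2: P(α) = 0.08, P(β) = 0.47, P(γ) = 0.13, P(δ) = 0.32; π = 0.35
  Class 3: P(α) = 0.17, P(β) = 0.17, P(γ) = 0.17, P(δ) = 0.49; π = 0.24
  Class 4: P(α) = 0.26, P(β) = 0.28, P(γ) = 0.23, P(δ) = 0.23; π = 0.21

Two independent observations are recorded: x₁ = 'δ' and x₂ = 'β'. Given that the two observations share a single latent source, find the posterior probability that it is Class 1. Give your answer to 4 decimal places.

0.0496

P(component k | x) = π_k·f_k(x) / marginal(x), where marginal(x) = Σ_j π_j·f_j(x).
Since both observations come from the same component, the likelihood for component k is f_k(x₁)·f_k(x₂).
  p_1 = [0.45] × [0.05] = 0.0225
  p_2 = [0.32] × [0.47] = 0.1504
  p_3 = [0.49] × [0.17] = 0.0833
  p_4 = [0.23] × [0.28] = 0.0644
Multiply by the mixture weights:
  π_1·p_1 = 0.20 × 0.0225 = 0.0045
  π_2·p_2 = 0.35 × 0.1504 = 0.05264
  π_3·p_3 = 0.24 × 0.0833 = 0.019992
  π_4·p_4 = 0.21 × 0.0644 = 0.013524
Denominator: 0.0045 + 0.05264 + 0.019992 + 0.013524 = 0.090656
P(Class 1 | data) ≈ 0.0496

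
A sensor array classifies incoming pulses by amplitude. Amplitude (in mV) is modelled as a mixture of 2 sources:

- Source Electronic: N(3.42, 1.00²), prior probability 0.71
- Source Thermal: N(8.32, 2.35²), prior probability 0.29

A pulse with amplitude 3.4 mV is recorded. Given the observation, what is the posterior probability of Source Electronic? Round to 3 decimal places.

Posterior ∝ prior × likelihood, so P(k | x) ∝ w_k f_k(x); normalise over all components.
Normal densities:
  f_Electronic = (1/(1.00·√(2π)))·exp(−(3.4−3.42)²/(2·1.00²)) = 0.398942·exp(-0.00020) = 0.398862
  f_Thermal = (1/(2.35·√(2π)))·exp(−(3.4−8.32)²/(2·2.35²)) = 0.169763·exp(-2.19162) = 0.0189686
Multiply by the mixture weights:
  w_Electronic·f_Electronic = 0.71 × 0.398862 = 0.283192
  w_Thermal·f_Thermal = 0.29 × 0.0189686 = 0.0055009
Marginal: 0.283192 + 0.0055009 = 0.288693
P(Source Electronic | data) ≈ 0.981

0.981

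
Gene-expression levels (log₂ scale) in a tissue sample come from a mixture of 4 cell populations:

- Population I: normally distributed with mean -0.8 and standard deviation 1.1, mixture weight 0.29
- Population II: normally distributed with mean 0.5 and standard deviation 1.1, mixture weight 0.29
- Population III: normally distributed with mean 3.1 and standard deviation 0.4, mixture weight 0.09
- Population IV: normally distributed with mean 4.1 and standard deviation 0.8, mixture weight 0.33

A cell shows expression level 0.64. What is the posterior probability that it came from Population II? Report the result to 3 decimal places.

0.700

By Bayes' theorem, P(k | x) = π_k f_k(x) / Σ_j π_j f_j(x).
Evaluate each component's likelihood at the observed value:
  L_I = 0.153953
  L_II = 0.359749
  L_III = 6.10659e-09
  L_IV = 4.32459e-05
Unnormalised posteriors:
  π_I·L_I = 0.29 × 0.153953 = 0.0446464
  π_II·L_II = 0.29 × 0.359749 = 0.104327
  π_III·L_III = 0.09 × 6.10659e-09 = 5.49593e-10
  π_IV·L_IV = 0.33 × 4.32459e-05 = 1.42712e-05
Marginal: 0.0446464 + 0.104327 + 5.49593e-10 + 1.42712e-05 = 0.148988
P(Population II | data) = 0.104327 / 0.148988 ≈ 0.700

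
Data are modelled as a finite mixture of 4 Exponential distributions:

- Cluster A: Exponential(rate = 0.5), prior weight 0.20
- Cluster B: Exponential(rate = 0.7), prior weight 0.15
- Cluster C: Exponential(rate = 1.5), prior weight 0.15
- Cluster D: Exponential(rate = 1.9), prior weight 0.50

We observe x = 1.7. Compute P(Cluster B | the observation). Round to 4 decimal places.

0.2460

The responsibility of component k is w_k f_k(x) divided by Σ_j w_j f_j(x).
Component likelihoods at x = 1.7:
  f_A = 0.5·e^(−0.5·1.7) = 0.5·e^(−0.8500) = 0.213707
  f_B = 0.7·e^(−0.7·1.7) = 0.7·e^(−1.1900) = 0.212955
  f_C = 1.5·e^(−1.5·1.7) = 1.5·e^(−2.5500) = 0.117122
  f_D = 1.9·e^(−1.9·1.7) = 1.9·e^(−3.2300) = 0.0751592
Prior × likelihood for each component:
  w_A·f_A = 0.20 × 0.213707 = 0.0427415
  w_B·f_B = 0.15 × 0.212955 = 0.0319432
  w_C·f_C = 0.15 × 0.117122 = 0.0175684
  w_D·f_D = 0.50 × 0.0751592 = 0.0375796
Evidence: 0.0427415 + 0.0319432 + 0.0175684 + 0.0375796 = 0.129833
P(Cluster B | data) = 0.0319432 / 0.129833 ≈ 0.2460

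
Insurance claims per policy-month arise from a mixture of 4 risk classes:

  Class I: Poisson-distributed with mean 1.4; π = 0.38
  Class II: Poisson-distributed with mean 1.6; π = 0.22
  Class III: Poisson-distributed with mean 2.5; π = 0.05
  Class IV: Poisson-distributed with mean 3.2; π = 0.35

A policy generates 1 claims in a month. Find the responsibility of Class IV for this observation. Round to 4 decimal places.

Posterior ∝ prior × likelihood, so P(k | x) ∝ w_k f_k(x); normalise over all components.
Component likelihoods at x = 1 claims:
  L_I = e^(−1.4)·1.4^1/1! = 0.345236
  L_II = e^(−1.6)·1.6^1/1! = 0.323034
  L_III = e^(−2.5)·2.5^1/1! = 0.205212
  L_IV = e^(−3.2)·3.2^1/1! = 0.130439
Prior × likelihood for each component:
  w_I·L_I = 0.38 × 0.345236 = 0.13119
  w_II·L_II = 0.22 × 0.323034 = 0.0710676
  w_III·L_III = 0.05 × 0.205212 = 0.0102606
  w_IV·L_IV = 0.35 × 0.130439 = 0.0456537
Denominator: 0.13119 + 0.0710676 + 0.0102606 + 0.0456537 = 0.258171
P(Class IV | data) ≈ 0.1768

0.1768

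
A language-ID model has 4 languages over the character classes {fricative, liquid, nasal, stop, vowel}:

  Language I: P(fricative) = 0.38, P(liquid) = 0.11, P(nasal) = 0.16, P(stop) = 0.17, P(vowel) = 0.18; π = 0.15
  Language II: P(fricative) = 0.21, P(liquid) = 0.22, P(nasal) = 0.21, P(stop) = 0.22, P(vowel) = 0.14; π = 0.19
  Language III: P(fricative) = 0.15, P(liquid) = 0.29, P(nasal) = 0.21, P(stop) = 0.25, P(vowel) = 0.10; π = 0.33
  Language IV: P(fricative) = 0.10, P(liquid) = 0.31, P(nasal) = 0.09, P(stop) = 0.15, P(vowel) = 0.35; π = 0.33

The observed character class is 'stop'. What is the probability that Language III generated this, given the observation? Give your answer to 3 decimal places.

0.414

By Bayes' theorem, P(k | x) = π_k f_k(x) / Σ_j π_j f_j(x).
Evaluate each component's likelihood at the observed value:
  L_I = P(stop | comp) = 0.17
  L_II = P(stop | comp) = 0.22
  L_III = P(stop | comp) = 0.25
  L_IV = P(stop | comp) = 0.15
Prior × likelihood for each component:
  π_I·L_I = 0.15 × 0.17 = 0.0255
  π_II·L_II = 0.19 × 0.22 = 0.0418
  π_III·L_III = 0.33 × 0.25 = 0.0825
  π_IV·L_IV = 0.33 × 0.15 = 0.0495
Sum: 0.0255 + 0.0418 + 0.0825 + 0.0495 = 0.1993
So the posterior for Language III is 0.0825 / 0.1993 ≈ 0.414.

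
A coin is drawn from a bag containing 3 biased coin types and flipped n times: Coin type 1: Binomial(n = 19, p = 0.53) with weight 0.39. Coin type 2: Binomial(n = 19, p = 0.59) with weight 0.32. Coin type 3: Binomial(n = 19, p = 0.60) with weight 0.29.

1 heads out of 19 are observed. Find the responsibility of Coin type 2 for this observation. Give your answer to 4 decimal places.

0.0695

The responsibility of component k is w_k f_k(x) divided by Σ_j w_j f_j(x).
Evaluate each component's likelihood at the observed value:
  p_1 = 1.26122e-05
  p_2 = 1.20148e-06
  p_3 = 7.83402e-07
Multiply by the mixture weights:
  w_1·p_1 = 0.39 × 1.26122e-05 = 4.91876e-06
  w_2·p_2 = 0.32 × 1.20148e-06 = 3.84472e-07
  w_3·p_3 = 0.29 × 7.83402e-07 = 2.27187e-07
Denominator: 4.91876e-06 + 3.84472e-07 + 2.27187e-07 = 5.53042e-06
Responsibility of Coin type 2: 3.84472e-07 / 5.53042e-06 ≈ 0.0695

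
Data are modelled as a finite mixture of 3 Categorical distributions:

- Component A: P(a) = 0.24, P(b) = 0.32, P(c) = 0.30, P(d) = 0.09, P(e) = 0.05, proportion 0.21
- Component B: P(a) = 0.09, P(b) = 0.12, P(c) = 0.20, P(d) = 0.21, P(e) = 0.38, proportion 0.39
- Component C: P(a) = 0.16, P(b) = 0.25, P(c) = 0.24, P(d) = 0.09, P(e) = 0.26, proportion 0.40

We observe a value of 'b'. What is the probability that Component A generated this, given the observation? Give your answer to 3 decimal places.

0.314

By Bayes' theorem, P(k | x) = P(Z=k) f_k(x) / Σ_j P(Z=j) f_j(x).
Evaluate each component's likelihood at the observed value:
  p_A = 0.32
  p_B = 0.12
  p_C = 0.25
Unnormalised posteriors:
  P(Z=A)·p_A = 0.21 × 0.32 = 0.0672
  P(Z=B)·p_B = 0.39 × 0.12 = 0.0468
  P(Z=C)·p_C = 0.40 × 0.25 = 0.1
Normaliser: 0.0672 + 0.0468 + 0.1 = 0.214
P(Component A | 'b') ≈ 0.314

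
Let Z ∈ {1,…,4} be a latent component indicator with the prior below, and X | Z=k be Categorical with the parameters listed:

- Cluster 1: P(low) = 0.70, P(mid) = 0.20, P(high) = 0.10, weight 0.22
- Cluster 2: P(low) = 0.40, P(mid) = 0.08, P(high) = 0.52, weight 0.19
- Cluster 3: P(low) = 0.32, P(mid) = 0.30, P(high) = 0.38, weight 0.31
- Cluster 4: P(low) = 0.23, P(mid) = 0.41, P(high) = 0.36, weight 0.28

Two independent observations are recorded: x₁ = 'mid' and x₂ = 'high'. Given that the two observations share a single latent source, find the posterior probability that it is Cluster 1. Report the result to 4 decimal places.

0.0495

The responsibility of component k is π_k f_k(x) divided by Σ_j π_j f_j(x).
Since both observations come from the same component, the likelihood for component k is f_k(x₁)·f_k(x₂).
  L_1 = [P(mid | comp) = 0.20] × [0.1] = 0.02
  L_2 = [P(mid | comp) = 0.08] × [0.52] = 0.0416
  L_3 = [P(mid | comp) = 0.30] × [0.38] = 0.114
  L_4 = [P(mid | comp) = 0.41] × [0.36] = 0.1476
Unnormalised posteriors:
  π_1·L_1 = 0.22 × 0.02 = 0.0044
  π_2·L_2 = 0.19 × 0.0416 = 0.007904
  π_3·L_3 = 0.31 × 0.114 = 0.03534
  π_4·L_4 = 0.28 × 0.1476 = 0.041328
Marginal: 0.0044 + 0.007904 + 0.03534 + 0.041328 = 0.088972
P(Cluster 1 | data) = 0.0044 / 0.088972 ≈ 0.0495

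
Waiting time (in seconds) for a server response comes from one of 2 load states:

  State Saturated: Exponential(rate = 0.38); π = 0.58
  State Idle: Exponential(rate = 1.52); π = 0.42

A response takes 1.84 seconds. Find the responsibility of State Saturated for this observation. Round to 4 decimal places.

The responsibility of component k is π_k f_k(x) divided by Σ_j π_j f_j(x).
Evaluate each component's likelihood at the observed value:
  L_Saturated = 0.38·e^(−0.38·1.84) = 0.38·e^(−0.6992) = 0.188853
  L_Idle = 1.52·e^(−1.52·1.84) = 1.52·e^(−2.7968) = 0.0927275
Multiply by the mixture weights:
  π_Saturated·L_Saturated = 0.58 × 0.188853 = 0.109535
  π_Idle·L_Idle = 0.42 × 0.0927275 = 0.0389456
Denominator: 0.109535 + 0.0389456 = 0.148481
P(State Saturated | x) ≈ 0.7377

0.7377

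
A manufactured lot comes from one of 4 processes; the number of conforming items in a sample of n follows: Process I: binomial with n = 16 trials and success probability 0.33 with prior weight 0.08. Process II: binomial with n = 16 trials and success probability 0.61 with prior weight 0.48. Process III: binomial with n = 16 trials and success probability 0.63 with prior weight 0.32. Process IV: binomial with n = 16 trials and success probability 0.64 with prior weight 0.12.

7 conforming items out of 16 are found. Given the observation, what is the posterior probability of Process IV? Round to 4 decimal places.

0.0858

P(component k | x) = π_k·f_k(x) / marginal(x), where marginal(x) = Σ_j π_j·f_j(x).
Evaluate each component's likelihood at the observed value:
  L_I = C(16,7)·0.33^7·0.67^9 = 11440·0.000426184·0.0272065 = 0.132647
  L_II = C(16,7)·0.61^7·0.39^9 = 11440·0.0314274·0.000208728 = 0.0750441
  L_III = C(16,7)·0.63^7·0.37^9 = 11440·0.0393898·0.000129962 = 0.0585633
  L_IV = C(16,7)·0.64^7·0.36^9 = 11440·0.0439805·0.00010156 = 0.0510985
Multiply by the mixture weights:
  π_I·L_I = 0.08 × 0.132647 = 0.0106117
  π_II·L_II = 0.48 × 0.0750441 = 0.0360211
  π_III·L_III = 0.32 × 0.0585633 = 0.0187402
  π_IV·L_IV = 0.12 × 0.0510985 = 0.00613182
Denominator: 0.0106117 + 0.0360211 + 0.0187402 + 0.00613182 = 0.071505
So the posterior for Process IV is 0.00613182 / 0.071505 ≈ 0.0858.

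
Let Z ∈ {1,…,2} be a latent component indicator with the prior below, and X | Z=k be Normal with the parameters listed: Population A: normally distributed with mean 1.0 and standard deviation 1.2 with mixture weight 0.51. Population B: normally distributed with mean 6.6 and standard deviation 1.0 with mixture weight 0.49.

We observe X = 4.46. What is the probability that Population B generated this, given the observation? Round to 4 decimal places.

0.8818

By Bayes' theorem, P(k | x) = P(Z=k) f_k(x) / Σ_j P(Z=j) f_j(x).
Evaluate each component's likelihood at the observed value:
  L_A = 0.00520536
  L_B = 0.0404076
Prior × likelihood for each component:
  P(Z=A)·L_A = 0.51 × 0.00520536 = 0.00265474
  P(Z=B)·L_B = 0.49 × 0.0404076 = 0.0197997
Marginal: 0.00265474 + 0.0197997 = 0.0224544
P(Population B | data) = 0.0197997 / 0.0224544 ≈ 0.8818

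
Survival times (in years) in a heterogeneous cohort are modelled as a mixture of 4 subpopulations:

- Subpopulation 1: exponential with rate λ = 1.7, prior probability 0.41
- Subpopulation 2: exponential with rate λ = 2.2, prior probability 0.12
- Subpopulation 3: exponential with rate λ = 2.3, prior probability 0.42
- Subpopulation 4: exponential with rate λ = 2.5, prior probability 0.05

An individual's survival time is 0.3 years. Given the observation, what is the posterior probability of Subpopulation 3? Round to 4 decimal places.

0.4411

Posterior ∝ prior × likelihood, so P(k | x) ∝ π_k f_k(x); normalise over all components.
Evaluate each component's likelihood at the observed value:
  L_1 = 1.02084
  L_2 = 1.13707
  L_3 = 1.15362
  L_4 = 1.18092
Unnormalised posteriors:
  π_1·L_1 = 0.41 × 1.02084 = 0.418545
  π_2·L_2 = 0.12 × 1.13707 = 0.136449
  π_3·L_3 = 0.42 × 1.15362 = 0.484522
  π_4·L_4 = 0.05 × 1.18092 = 0.0590458
Denominator: 0.418545 + 0.136449 + 0.484522 + 0.0590458 = 1.09856
So the posterior for Subpopulation 3 is 0.484522 / 1.09856 ≈ 0.4411.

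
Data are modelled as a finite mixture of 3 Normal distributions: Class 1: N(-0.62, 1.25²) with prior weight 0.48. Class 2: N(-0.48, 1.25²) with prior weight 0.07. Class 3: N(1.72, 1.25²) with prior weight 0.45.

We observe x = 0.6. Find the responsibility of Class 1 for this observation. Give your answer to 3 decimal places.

0.460

Posterior ∝ prior × likelihood, so P(k | x) ∝ w_k f_k(x); normalise over all components.
Evaluate each component's likelihood at the observed value:
  L_1 = 0.198222
  L_2 = 0.219736
  L_3 = 0.213634
Prior × likelihood for each component:
  w_1·L_1 = 0.48 × 0.198222 = 0.0951463
  w_2·L_2 = 0.07 × 0.219736 = 0.0153815
  w_3·L_3 = 0.45 × 0.213634 = 0.0961354
Denominator: 0.0951463 + 0.0153815 + 0.0961354 = 0.206663
P(Class 1 | data) ≈ 0.460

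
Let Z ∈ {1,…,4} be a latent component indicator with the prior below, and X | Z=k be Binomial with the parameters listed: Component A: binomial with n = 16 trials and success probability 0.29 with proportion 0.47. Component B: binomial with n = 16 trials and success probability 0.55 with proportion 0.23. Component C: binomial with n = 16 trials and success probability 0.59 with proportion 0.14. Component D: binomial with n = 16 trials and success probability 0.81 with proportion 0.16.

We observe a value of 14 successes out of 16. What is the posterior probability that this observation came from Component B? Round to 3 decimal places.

0.033

P(component k | x) = w_k·f_k(x) / marginal(x), where marginal(x) = Σ_j w_j·f_j(x).
Binomial probabilities:
  L_A = C(16,14)·0.29^14·0.71^2 = 120·2.97558e-08·0.5041 = 1.79999e-06
  L_B = C(16,14)·0.55^14·0.45^2 = 120·0.000231781·0.2025 = 0.00563228
  L_C = C(16,14)·0.59^14·0.41^2 = 120·0.000619339·0.1681 = 0.0124933
  L_D = C(16,14)·0.81^14·0.19^2 = 120·0.0523348·0.0361 = 0.226714
Prior × likelihood for each component:
  w_A·L_A = 0.47 × 1.79999e-06 = 8.45995e-07
  w_B·L_B = 0.23 × 0.00563228 = 0.00129542
  w_C·L_C = 0.14 × 0.0124933 = 0.00174906
  w_D·L_D = 0.16 × 0.226714 = 0.0362743
Denominator: 8.45995e-07 + 0.00129542 + 0.00174906 + 0.0362743 = 0.0393196
Responsibility of Component B: 0.00129542 / 0.0393196 ≈ 0.033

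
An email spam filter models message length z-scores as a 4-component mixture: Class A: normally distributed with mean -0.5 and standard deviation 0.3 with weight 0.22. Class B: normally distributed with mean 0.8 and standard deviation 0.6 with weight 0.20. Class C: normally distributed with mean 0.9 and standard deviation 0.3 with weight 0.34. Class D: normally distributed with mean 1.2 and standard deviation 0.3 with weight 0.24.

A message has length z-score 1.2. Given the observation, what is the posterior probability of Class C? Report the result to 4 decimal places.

0.3918

Apply Bayes' rule: the posterior for each component is proportional to its prior times its likelihood at x.
Normal densities:
  p_A = (1/(0.3·√(2π)))·exp(−(1.2−-0.5)²/(2·0.3²)) = 1.329808·exp(-16.05556) = 1.41563e-07
  p_B = (1/(0.6·√(2π)))·exp(−(1.2−0.8)²/(2·0.6²)) = 0.664904·exp(-0.22222) = 0.532413
  p_C = (1/(0.3·√(2π)))·exp(−(1.2−0.9)²/(2·0.3²)) = 1.329808·exp(-0.50000) = 0.806569
  p_D = (1/(0.3·√(2π)))·exp(−(1.2−1.2)²/(2·0.3²)) = 1.329808·exp(-0.00000) = 1.32981
Unnormalised posteriors:
  w_A·p_A = 0.22 × 1.41563e-07 = 3.11439e-08
  w_B·p_B = 0.20 × 0.532413 = 0.106483
  w_C·p_C = 0.34 × 0.806569 = 0.274233
  w_D·p_D = 0.24 × 1.32981 = 0.319154
Marginal: 3.11439e-08 + 0.106483 + 0.274233 + 0.319154 = 0.69987
P(Class C | the observation) = 0.274233 / 0.69987 ≈ 0.3918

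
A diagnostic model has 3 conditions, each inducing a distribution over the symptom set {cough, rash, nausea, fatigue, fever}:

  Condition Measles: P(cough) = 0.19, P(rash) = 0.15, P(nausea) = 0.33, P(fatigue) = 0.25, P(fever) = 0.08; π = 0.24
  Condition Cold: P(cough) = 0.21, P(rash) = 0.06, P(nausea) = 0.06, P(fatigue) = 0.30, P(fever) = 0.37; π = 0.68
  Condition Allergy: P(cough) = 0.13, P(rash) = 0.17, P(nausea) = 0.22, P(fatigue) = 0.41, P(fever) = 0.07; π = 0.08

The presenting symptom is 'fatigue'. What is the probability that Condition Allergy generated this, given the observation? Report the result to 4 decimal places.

P(component k | x) = π_k·f_k(x) / marginal(x), where marginal(x) = Σ_j π_j·f_j(x).
Evaluate each component's likelihood at the observed value:
  L_Measles = 0.25
  L_Cold = 0.3
  L_Allergy = 0.41
Weight by the priors:
  π_Measles·L_Measles = 0.24 × 0.25 = 0.06
  π_Cold·L_Cold = 0.68 × 0.3 = 0.204
  π_Allergy·L_Allergy = 0.08 × 0.41 = 0.0328
Sum: 0.06 + 0.204 + 0.0328 = 0.2968
Responsibility of Condition Allergy: 0.0328 / 0.2968 ≈ 0.1105

0.1105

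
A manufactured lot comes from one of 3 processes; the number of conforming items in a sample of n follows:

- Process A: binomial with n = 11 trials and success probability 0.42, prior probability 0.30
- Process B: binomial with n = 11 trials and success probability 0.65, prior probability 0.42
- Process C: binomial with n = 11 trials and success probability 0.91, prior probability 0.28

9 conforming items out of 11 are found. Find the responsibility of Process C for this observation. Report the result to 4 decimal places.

By Bayes' theorem, P(k | x) = w_k f_k(x) / Σ_j w_j f_j(x).
Evaluate each component's likelihood at the observed value:
  L_A = 0.00752423
  L_B = 0.139547
  L_C = 0.190643
Unnormalised posteriors:
  w_A·L_A = 0.30 × 0.00752423 = 0.00225727
  w_B·L_B = 0.42 × 0.139547 = 0.0586095
  w_C·L_C = 0.28 × 0.190643 = 0.05338
Marginal: 0.00225727 + 0.0586095 + 0.05338 = 0.114247
Responsibility of Process C: 0.05338 / 0.114247 ≈ 0.4672

0.4672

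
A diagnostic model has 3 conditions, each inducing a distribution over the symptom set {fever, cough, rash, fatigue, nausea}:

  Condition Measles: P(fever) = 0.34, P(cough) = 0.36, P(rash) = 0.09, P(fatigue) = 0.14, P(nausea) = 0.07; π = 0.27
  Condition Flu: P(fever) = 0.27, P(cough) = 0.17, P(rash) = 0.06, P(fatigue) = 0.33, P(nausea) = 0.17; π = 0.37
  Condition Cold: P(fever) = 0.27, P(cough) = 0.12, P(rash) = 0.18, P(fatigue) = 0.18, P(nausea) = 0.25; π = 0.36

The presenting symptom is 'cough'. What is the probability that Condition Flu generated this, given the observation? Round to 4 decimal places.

0.3094

By Bayes' theorem, P(k | x) = π_k f_k(x) / Σ_j π_j f_j(x).
Evaluate each component's likelihood at the observed value:
  p_Measles = P(cough | comp) = 0.36
  p_Flu = P(cough | comp) = 0.17
  p_Cold = P(cough | comp) = 0.12
Multiply by the mixture weights:
  π_Measles·p_Measles = 0.27 × 0.36 = 0.0972
  π_Flu·p_Flu = 0.37 × 0.17 = 0.0629
  π_Cold·p_Cold = 0.36 × 0.12 = 0.0432
Evidence: 0.0972 + 0.0629 + 0.0432 = 0.2033
P(Condition Flu | data) = 0.0629 / 0.2033 ≈ 0.3094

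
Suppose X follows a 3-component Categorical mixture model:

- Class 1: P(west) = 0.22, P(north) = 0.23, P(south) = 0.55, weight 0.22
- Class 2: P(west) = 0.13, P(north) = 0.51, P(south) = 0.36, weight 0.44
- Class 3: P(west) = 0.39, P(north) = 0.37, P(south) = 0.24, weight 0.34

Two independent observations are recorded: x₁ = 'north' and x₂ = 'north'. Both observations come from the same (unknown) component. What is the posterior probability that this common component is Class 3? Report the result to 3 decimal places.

0.270

The responsibility of component k is π_k f_k(x) divided by Σ_j π_j f_j(x).
Since both observations come from the same component, the likelihood for component k is f_k(x₁)·f_k(x₂).
  p_1 = [0.23] × [0.23] = 0.0529
  p_2 = [0.51] × [0.51] = 0.2601
  p_3 = [0.37] × [0.37] = 0.1369
Weight by the priors:
  π_1·p_1 = 0.22 × 0.0529 = 0.011638
  π_2·p_2 = 0.44 × 0.2601 = 0.114444
  π_3·p_3 = 0.34 × 0.1369 = 0.046546
Normaliser: 0.011638 + 0.114444 + 0.046546 = 0.172628
P(Class 3 | x₁,x₂) = 0.046546 / 0.172628 ≈ 0.270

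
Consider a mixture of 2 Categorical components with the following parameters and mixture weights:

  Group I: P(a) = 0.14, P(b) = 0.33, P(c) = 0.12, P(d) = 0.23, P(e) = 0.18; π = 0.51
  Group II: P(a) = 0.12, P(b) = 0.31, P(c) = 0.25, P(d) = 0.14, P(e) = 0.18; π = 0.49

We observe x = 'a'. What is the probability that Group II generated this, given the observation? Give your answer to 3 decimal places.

Apply Bayes' rule: the posterior for each component is proportional to its prior times its likelihood at x.
Categorical probabilities:
  f_I = 0.14
  f_II = 0.12
Prior × likelihood for each component:
  π_I·f_I = 0.51 × 0.14 = 0.0714
  π_II·f_II = 0.49 × 0.12 = 0.0588
Normaliser: 0.0714 + 0.0588 = 0.1302
So the posterior for Group II is 0.0588 / 0.1302 ≈ 0.452.

0.452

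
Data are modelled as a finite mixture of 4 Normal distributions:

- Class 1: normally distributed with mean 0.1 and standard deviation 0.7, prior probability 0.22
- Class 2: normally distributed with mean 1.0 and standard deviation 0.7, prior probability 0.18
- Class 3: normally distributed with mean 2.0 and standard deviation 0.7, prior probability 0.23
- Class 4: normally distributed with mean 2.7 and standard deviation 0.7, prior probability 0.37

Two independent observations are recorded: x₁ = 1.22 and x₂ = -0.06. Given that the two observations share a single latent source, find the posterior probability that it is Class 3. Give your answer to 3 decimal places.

0.014

By Bayes' theorem, P(k | x) = P(Z=k) f_k(x) / Σ_j P(Z=j) f_j(x).
Since both observations come from the same component, the likelihood for component k is f_k(x₁)·f_k(x₂).
  f_1 = [0.158458] × [0.555223] = 0.0879797
  f_2 = [0.542454] × [0.181084] = 0.0982298
  f_3 = [0.306334] × [0.00750288] = 0.00229839
  f_4 = [0.0609705] × [0.000239891] = 1.46263e-05
Multiply by the mixture weights:
  P(Z=1)·f_1 = 0.22 × 0.0879797 = 0.0193555
  P(Z=2)·f_2 = 0.18 × 0.0982298 = 0.0176814
  P(Z=3)·f_3 = 0.23 × 0.00229839 = 0.000528629
  P(Z=4)·f_4 = 0.37 × 1.46263e-05 = 5.41172e-06
Marginal: 0.0193555 + 0.0176814 + 0.000528629 + 5.41172e-06 = 0.0375709
Responsibility of Class 3: 0.000528629 / 0.0375709 ≈ 0.014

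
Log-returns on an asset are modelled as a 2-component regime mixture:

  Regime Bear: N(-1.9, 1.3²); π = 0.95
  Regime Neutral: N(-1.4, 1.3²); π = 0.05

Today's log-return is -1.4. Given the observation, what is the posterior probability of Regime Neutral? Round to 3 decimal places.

0.054

The responsibility of component k is P(Z=k) f_k(x) divided by Σ_j P(Z=j) f_j(x).
Component likelihoods at x = -1.4:
  f_Bear = 0.285
  f_Neutral = 0.306879
Unnormalised posteriors:
  P(Z=Bear)·f_Bear = 0.95 × 0.285 = 0.27075
  P(Z=Neutral)·f_Neutral = 0.05 × 0.306879 = 0.0153439
Denominator: 0.27075 + 0.0153439 = 0.286094
Responsibility of Regime Neutral: 0.0153439 / 0.286094 ≈ 0.054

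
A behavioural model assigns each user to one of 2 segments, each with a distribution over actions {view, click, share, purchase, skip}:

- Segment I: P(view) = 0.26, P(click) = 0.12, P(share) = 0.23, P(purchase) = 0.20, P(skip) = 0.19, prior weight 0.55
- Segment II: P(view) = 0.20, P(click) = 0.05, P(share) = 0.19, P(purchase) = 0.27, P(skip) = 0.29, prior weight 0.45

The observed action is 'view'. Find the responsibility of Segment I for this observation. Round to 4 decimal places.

0.6137

By Bayes' theorem, P(k | x) = π_k f_k(x) / Σ_j π_j f_j(x).
Evaluate each component's likelihood at the observed value:
  p_I = 0.26
  p_II = 0.2
Multiply by the mixture weights:
  π_I·p_I = 0.55 × 0.26 = 0.143
  π_II·p_II = 0.45 × 0.2 = 0.09
Normaliser: 0.143 + 0.09 = 0.233
So the posterior for Segment I is 0.143 / 0.233 ≈ 0.6137.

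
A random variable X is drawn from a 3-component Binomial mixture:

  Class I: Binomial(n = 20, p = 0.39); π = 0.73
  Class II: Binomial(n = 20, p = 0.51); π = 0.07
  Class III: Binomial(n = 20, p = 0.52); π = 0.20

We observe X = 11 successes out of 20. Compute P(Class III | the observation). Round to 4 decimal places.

0.3741

By Bayes' theorem, P(k | x) = π_k f_k(x) / Σ_j π_j f_j(x).
Evaluate each component's likelihood at the observed value:
  L_I = C(20,11)·0.39^11·0.61^9 = 167960·3.17476e-05·0.0116941 = 0.062357
  L_II = C(20,11)·0.51^11·0.49^9 = 167960·0.000607116·0.00162841 = 0.166051
  L_III = C(20,11)·0.52^11·0.48^9 = 167960·0.000751687·0.00135261 = 0.170771
Unnormalised posteriors:
  π_I·L_I = 0.73 × 0.062357 = 0.0455206
  π_II·L_II = 0.07 × 0.166051 = 0.0116236
  π_III·L_III = 0.20 × 0.170771 = 0.0341542
Evidence: 0.0455206 + 0.0116236 + 0.0341542 = 0.0912984
Responsibility of Class III: 0.0341542 / 0.0912984 ≈ 0.3741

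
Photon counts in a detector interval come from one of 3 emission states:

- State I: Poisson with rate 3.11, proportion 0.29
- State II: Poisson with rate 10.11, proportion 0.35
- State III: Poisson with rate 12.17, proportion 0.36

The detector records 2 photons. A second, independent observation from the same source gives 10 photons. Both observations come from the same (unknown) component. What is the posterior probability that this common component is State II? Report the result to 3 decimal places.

The responsibility of component k is P(Z=k) f_k(x) divided by Σ_j P(Z=j) f_j(x).
Since both observations come from the same component, the likelihood for component k is f_k(x₁)·f_k(x₂).
  L_I = [0.215692] × [0.00104036] = 0.000224399
  L_II = [0.00207852] × [0.125035] = 0.000259888
  L_III = [0.000383873] × [0.101807] = 3.9081e-05
Weight by the priors:
  P(Z=I)·L_I = 0.29 × 0.000224399 = 6.50756e-05
  P(Z=II)·L_II = 0.35 × 0.000259888 = 9.09608e-05
  P(Z=III)·L_III = 0.36 × 3.9081e-05 = 1.40692e-05
Marginal: 6.50756e-05 + 9.09608e-05 + 1.40692e-05 = 0.000170106
Responsibility of State II: 9.09608e-05 / 0.000170106 ≈ 0.535

0.535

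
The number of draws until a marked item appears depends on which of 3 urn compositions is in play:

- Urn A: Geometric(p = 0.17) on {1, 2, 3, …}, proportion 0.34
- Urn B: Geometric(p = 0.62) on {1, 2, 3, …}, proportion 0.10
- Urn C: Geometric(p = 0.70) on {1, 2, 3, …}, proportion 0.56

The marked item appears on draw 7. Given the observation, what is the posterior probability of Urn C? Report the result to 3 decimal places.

0.015

Apply Bayes' rule: the posterior for each component is proportional to its prior times its likelihood at x.
Geometric probabilities:
  f_A = 0.17·(1−0.17)^6 = 0.17·0.32694 = 0.0555799
  f_B = 0.62·(1−0.62)^6 = 0.62·0.00301094 = 0.00186678
  f_C = 0.70·(1−0.70)^6 = 0.70·0.000729 = 0.0005103
Prior × likelihood for each component:
  w_A·f_A = 0.34 × 0.0555799 = 0.0188972
  w_B·f_B = 0.10 × 0.00186678 = 0.000186678
  w_C·f_C = 0.56 × 0.0005103 = 0.000285768
Evidence: 0.0188972 + 0.000186678 + 0.000285768 = 0.0193696
Responsibility of Urn C: 0.000285768 / 0.0193696 ≈ 0.015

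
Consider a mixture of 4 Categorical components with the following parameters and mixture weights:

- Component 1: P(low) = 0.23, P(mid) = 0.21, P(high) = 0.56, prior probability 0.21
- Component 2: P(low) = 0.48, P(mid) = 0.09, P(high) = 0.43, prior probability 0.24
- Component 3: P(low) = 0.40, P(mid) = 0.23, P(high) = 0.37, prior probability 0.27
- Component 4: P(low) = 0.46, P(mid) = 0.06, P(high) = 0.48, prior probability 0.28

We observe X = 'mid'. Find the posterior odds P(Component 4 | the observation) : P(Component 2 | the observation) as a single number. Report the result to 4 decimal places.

0.7778

The posterior odds equal the prior odds times the likelihood ratio: (w_i/w_j)·(f_i(x)/f_j(x)).
Evaluate each component's likelihood at the observed value:
  L_1 = P(mid | comp) = 0.21
  L_2 = P(mid | comp) = 0.09
  L_3 = P(mid | comp) = 0.23
  L_4 = P(mid | comp) = 0.06
Odds = (0.28/0.24) × (0.06/0.09) = 1.16667 × 0.666667 ≈ 0.7778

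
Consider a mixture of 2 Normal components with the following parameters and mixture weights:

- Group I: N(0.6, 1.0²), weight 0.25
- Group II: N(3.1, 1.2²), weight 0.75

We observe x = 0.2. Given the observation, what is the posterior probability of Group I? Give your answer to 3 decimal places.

Apply Bayes' rule: the posterior for each component is proportional to its prior times its likelihood at x.
Normal densities:
  p_I = (1/(1.0·√(2π)))·exp(−(0.2−0.6)²/(2·1.0²)) = 0.398942·exp(-0.08000) = 0.36827
  p_II = (1/(1.2·√(2π)))·exp(−(0.2−3.1)²/(2·1.2²)) = 0.332452·exp(-2.92014) = 0.0179279
Unnormalised posteriors:
  π_I·p_I = 0.25 × 0.36827 = 0.0920675
  π_II·p_II = 0.75 × 0.0179279 = 0.0134459
Evidence: 0.0920675 + 0.0134459 = 0.105513
P(Group I | x) ≈ 0.873

0.873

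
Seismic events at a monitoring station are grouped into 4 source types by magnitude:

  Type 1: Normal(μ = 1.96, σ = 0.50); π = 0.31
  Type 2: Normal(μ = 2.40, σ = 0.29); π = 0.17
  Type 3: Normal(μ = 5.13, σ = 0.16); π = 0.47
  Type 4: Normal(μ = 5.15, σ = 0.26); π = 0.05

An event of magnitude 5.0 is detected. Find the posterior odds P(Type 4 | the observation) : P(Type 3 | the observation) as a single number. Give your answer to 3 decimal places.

0.077

Since P(k|x) ∝ P(Z=k) f_k(x), the posterior odds are P(Z=i) f_i(x) / (P(Z=j) f_j(x)).
Normal densities:
  L_1 = 7.49529e-09
  L_2 = 4.83179e-18
  L_3 = 1.79242
  L_4 = 1.29916
0.0649578 / 0.842436 ≈ 0.077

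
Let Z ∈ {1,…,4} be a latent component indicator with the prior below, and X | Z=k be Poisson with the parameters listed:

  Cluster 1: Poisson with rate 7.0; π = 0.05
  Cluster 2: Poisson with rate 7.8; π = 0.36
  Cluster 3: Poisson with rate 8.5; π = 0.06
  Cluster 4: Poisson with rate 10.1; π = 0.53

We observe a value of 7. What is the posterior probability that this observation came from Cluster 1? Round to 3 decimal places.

0.066

By Bayes' theorem, P(k | x) = P(Z=k) f_k(x) / Σ_j P(Z=j) f_j(x).
Evaluate each component's likelihood at the observed value:
  L_1 = 0.149003
  L_2 = 0.142802
  L_3 = 0.129419
  L_4 = 0.0873866
Unnormalised posteriors:
  P(Z=1)·L_1 = 0.05 × 0.149003 = 0.00745014
  P(Z=2)·L_2 = 0.36 × 0.142802 = 0.0514088
  P(Z=3)·L_3 = 0.06 × 0.129419 = 0.00776515
  P(Z=4)·L_4 = 0.53 × 0.0873866 = 0.0463149
Sum: 0.00745014 + 0.0514088 + 0.00776515 + 0.0463149 = 0.112939
So the posterior for Cluster 1 is 0.00745014 / 0.112939 ≈ 0.066.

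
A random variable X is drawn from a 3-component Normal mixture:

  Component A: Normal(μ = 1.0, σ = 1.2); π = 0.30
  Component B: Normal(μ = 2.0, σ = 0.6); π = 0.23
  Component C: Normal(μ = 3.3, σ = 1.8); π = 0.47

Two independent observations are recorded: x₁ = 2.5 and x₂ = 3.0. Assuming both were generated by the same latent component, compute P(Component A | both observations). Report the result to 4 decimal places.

0.0894

Posterior ∝ prior × likelihood, so P(k | x) ∝ π_k f_k(x); normalise over all components.
Since both observations come from the same component, the likelihood for component k is f_k(x₁)·f_k(x₂).
  p_A = [0.152208] × [0.0828976] = 0.0126176
  p_B = [0.469853] × [0.165795] = 0.0778994
  p_C = [0.200791] × [0.218578] = 0.0438884
Prior × likelihood for each component:
  π_A·p_A = 0.30 × 0.0126176 = 0.00378529
  π_B·p_B = 0.23 × 0.0778994 = 0.0179169
  π_C·p_C = 0.47 × 0.0438884 = 0.0206276
Marginal: 0.00378529 + 0.0179169 + 0.0206276 = 0.0423297
So the posterior for Component A is 0.00378529 / 0.0423297 ≈ 0.0894.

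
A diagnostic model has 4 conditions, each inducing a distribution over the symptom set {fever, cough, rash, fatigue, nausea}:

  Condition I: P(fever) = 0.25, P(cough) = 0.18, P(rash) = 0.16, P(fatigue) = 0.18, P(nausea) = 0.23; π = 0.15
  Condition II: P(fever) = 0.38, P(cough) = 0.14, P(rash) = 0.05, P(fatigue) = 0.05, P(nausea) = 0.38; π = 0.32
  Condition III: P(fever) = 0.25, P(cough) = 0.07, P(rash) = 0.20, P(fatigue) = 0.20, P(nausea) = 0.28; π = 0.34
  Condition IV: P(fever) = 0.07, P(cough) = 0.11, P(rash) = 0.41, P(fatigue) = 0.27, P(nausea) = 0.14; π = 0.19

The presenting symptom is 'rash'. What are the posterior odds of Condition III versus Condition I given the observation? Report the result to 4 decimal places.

Posterior odds = (π_i f_i(x)) / (π_j f_j(x)); the normalising sum cancels.
Component likelihoods at x = 'rash':
  f_I = P(rash | comp) = 0.16
  f_II = P(rash | comp) = 0.05
  f_III = P(rash | comp) = 0.20
  f_IV = P(rash | comp) = 0.41
Posterior odds = (π_III·f_III) / (π_I·f_I) = (0.34·0.2) / (0.15·0.16) = 0.068 / 0.024 ≈ 2.8333

2.8333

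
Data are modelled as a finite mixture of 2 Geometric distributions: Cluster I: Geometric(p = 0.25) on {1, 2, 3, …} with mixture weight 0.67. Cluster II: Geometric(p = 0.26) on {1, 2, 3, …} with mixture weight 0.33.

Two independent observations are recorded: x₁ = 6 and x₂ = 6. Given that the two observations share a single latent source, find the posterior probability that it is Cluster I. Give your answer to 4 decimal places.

0.6822

Apply Bayes' rule: the posterior for each component is proportional to its prior times its likelihood at x.
Since both observations come from the same component, the likelihood for component k is f_k(x₁)·f_k(x₂).
  f_I = [0.0593262] × [0.0593262] = 0.00351959
  f_II = [0.0576942] × [0.0576942] = 0.00332862
Unnormalised posteriors:
  π_I·f_I = 0.67 × 0.00351959 = 0.00235813
  π_II·f_II = 0.33 × 0.00332862 = 0.00109844
Marginal: 0.00235813 + 0.00109844 = 0.00345657
P(Cluster I | data) ≈ 0.6822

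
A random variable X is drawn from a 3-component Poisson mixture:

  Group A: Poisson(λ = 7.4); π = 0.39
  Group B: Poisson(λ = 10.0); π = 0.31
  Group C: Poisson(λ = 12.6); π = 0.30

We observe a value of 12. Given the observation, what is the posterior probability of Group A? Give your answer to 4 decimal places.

Posterior ∝ prior × likelihood, so P(k | x) ∝ w_k f_k(x); normalise over all components.
Evaluate each component's likelihood at the observed value:
  f_A = 0.0344084
  f_B = 0.0947803
  f_C = 0.11272
Weight by the priors:
  w_A·f_A = 0.39 × 0.0344084 = 0.0134193
  w_B·f_B = 0.31 × 0.0947803 = 0.0293819
  w_C·f_C = 0.30 × 0.11272 = 0.0338159
Normaliser: 0.0134193 + 0.0293819 + 0.0338159 = 0.076617
Responsibility of Group A: 0.0134193 / 0.076617 ≈ 0.1751

0.1751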